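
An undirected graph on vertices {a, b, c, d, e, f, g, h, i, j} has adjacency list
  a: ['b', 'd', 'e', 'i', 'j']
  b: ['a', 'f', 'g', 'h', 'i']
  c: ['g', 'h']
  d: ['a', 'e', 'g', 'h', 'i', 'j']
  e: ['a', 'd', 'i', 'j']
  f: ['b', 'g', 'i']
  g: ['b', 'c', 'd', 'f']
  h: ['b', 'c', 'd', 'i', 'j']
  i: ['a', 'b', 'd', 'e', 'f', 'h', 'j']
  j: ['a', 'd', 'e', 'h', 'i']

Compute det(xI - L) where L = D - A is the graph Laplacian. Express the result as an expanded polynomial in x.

x^10 - 46x^9 + 920x^8 - 10478x^7 + 74697x^6 - 344544x^5 + 1024029x^4 - 1881266x^3 + 1926264x^2 - 832050x

Each diagonal entry of L is the vertex degree and each off-diagonal entry is -1 where an edge is present, 0 otherwise; in the order [a, b, c, d, e, f, g, h, i, j] the diagonal is [5, 5, 2, 6, 4, 3, 4, 5, 7, 5]. Computing det(xI - L) by cofactor expansion (or equivalently via sum-over-permutations) gives x^10 - 46x^9 + 920x^8 - 10478x^7 + 74697x^6 - 344544x^5 + 1024029x^4 - 1881266x^3 + 1926264x^2 - 832050x. The coefficient of x^9 equals -trace(L) = -46, matching the sum of degrees. There is one zero in the spectrum, matching the 1 component.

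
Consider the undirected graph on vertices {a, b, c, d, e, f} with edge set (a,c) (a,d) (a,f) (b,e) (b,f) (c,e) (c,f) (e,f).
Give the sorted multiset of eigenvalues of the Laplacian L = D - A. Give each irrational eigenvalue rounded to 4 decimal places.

[0, 0.7312, 2.1353, 3.4659, 4.5494, 5.1183]

With the vertex order [a, b, c, d, e, f], the degrees are [3, 2, 3, 1, 3, 4], giving D = diag(3, 2, 3, 1, 3, 4) and L = D - A. L is symmetric positive semidefinite, so every eigenvalue is real and nonnegative.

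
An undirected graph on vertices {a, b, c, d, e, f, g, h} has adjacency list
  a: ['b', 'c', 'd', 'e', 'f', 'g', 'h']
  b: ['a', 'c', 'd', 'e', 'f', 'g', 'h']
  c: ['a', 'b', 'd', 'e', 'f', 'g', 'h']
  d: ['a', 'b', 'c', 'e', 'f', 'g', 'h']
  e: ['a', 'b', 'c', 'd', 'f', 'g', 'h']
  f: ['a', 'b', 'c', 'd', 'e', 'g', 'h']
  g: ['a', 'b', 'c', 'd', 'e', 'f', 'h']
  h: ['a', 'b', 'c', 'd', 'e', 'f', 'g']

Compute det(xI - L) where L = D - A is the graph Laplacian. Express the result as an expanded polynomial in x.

x^8 - 56x^7 + 1344x^6 - 17920x^5 + 143360x^4 - 688128x^3 + 1835008x^2 - 2097152x

Reading degrees in the order [a, b, c, d, e, f, g, h] gives [7, 7, 7, 7, 7, 7, 7, 7]; set D = diag(7, 7, 7, 7, 7, 7, 7, 7) and form L = D - A. L has integer entries, so p(x) = det(xI - L) has integer coefficients. Expanding the determinant yields x^8 - 56x^7 + 1344x^6 - 17920x^5 + 143360x^4 - 688128x^3 + 1835008x^2 - 2097152x. The constant term is 0 because L is singular (the all-ones vector lies in its kernel). By the matrix-tree theorem the graph has (1/8) * product of the nonzero eigenvalues = 262144 spanning trees. The largest eigenvalue, 8, is at most the vertex count 8.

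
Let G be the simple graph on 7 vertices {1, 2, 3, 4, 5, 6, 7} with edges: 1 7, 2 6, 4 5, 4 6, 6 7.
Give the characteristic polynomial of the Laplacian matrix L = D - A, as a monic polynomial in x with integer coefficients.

x^7 - 10x^6 + 35x^5 - 52x^4 + 31x^3 - 6x^2

Reading degrees in the order [1, 2, 3, 4, 5, 6, 7] gives [1, 1, 0, 2, 1, 3, 2]; set D = diag(1, 1, 0, 2, 1, 3, 2) and form L = D - A. L has integer entries, so p(x) = det(xI - L) has integer coefficients. Expanding the determinant yields x^7 - 10x^6 + 35x^5 - 52x^4 + 31x^3 - 6x^2. The constant term is 0 because L is singular (the all-ones vector lies in its kernel). There are 2 zeros in the spectrum, matching the 2 components. The largest eigenvalue, 4.3028, is at most the vertex count 7.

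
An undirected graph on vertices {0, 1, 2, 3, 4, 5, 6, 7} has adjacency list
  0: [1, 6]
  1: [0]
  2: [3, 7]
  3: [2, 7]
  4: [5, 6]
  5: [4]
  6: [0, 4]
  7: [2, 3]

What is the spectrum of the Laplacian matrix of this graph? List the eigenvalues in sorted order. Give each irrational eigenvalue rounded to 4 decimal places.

[0, 0, 0.3820, 1.3820, 2.6180, 3, 3, 3.6180]

Reading degrees in the order [0, 1, 2, 3, 4, 5, 6, 7] gives [2, 1, 2, 2, 2, 1, 2, 2]; set D = diag(2, 1, 2, 2, 2, 1, 2, 2) and form L = D - A. The multiplicity of 0 as a Laplacian eigenvalue equals the number of connected components. The 2 zero eigenvalues correspond to the 2 connected components. There are 2 zeros in the spectrum, matching the 2 components.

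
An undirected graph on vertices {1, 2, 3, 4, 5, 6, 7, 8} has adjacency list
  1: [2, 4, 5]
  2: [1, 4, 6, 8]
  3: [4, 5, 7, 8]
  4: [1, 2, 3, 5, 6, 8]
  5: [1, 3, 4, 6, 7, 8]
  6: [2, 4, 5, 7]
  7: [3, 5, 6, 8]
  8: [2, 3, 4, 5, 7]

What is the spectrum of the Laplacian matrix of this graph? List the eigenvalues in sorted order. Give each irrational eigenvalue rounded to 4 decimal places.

[0, 2.4466, 3.5839, 4.2667, 5.0739, 5.9208, 7.3252, 7.3828]

With the vertex order [1, 2, 3, 4, 5, 6, 7, 8], the degrees are [3, 4, 4, 6, 6, 4, 4, 5], giving D = diag(3, 4, 4, 6, 6, 4, 4, 5) and L = D - A. Diagonalising L (or applying a numerical eigensolver to the 8x8 matrix) gives the spectrum above. The single zero eigenvalue shows the graph is connected. By the matrix-tree theorem the graph has (1/8) * product of the nonzero eigenvalues = 7598 spanning trees. The eigenvalues sum to 36, which equals trace(L) = 2|E|.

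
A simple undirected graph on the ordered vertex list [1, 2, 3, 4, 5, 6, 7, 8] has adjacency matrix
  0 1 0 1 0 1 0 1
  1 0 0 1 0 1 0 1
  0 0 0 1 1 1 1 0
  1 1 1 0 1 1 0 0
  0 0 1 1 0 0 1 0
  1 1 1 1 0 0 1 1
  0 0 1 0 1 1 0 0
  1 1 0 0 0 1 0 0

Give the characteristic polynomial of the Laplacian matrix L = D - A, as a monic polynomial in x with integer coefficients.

x^8 - 32x^7 + 428x^6 - 3092x^5 + 12971x^4 - 31370x^3 + 40006x^2 - 20280x

With the vertex order [1, 2, 3, 4, 5, 6, 7, 8], the degrees are [4, 4, 4, 5, 3, 6, 3, 3], giving D = diag(4, 4, 4, 5, 3, 6, 3, 3) and L = D - A. L has integer entries, so p(x) = det(xI - L) has integer coefficients. Expanding the determinant yields x^8 - 32x^7 + 428x^6 - 3092x^5 + 12971x^4 - 31370x^3 + 40006x^2 - 20280x. The constant term is 0 because L is singular (the all-ones vector lies in its kernel). By the matrix-tree theorem the graph has (1/8) * product of the nonzero eigenvalues = 2535 spanning trees.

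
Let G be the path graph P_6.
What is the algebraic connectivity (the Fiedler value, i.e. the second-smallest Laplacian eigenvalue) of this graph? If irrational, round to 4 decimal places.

The graph has 6 vertices and degree multiset [2, 2, 2, 2, 1, 1]; D is the diagonal matrix of degrees and L = D - A. The sorted Laplacian eigenvalues are [0, 0.2679, 1, 2, 3, 3.7321]; the algebraic connectivity is the second entry, 0.2679.

0.2679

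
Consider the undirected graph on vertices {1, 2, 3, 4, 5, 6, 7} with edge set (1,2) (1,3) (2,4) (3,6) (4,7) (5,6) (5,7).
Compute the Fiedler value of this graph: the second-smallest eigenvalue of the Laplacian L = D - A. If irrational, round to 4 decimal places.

0.7530

Reading degrees in the order [1, 2, 3, 4, 5, 6, 7] gives [2, 2, 2, 2, 2, 2, 2]; set D = diag(2, 2, 2, 2, 2, 2, 2) and form L = D - A. Computing the eigenvalues of L and sorting gives [0, 0.7530, 0.7530, 2.4450, 2.4450, 3.8019, 3.8019]. The Fiedler value lambda_2 = 0.7530 is strictly positive, so the graph is connected. There is one zero in the spectrum, matching the 1 component. The eigenvalues sum to 14, which equals trace(L) = 2|E|.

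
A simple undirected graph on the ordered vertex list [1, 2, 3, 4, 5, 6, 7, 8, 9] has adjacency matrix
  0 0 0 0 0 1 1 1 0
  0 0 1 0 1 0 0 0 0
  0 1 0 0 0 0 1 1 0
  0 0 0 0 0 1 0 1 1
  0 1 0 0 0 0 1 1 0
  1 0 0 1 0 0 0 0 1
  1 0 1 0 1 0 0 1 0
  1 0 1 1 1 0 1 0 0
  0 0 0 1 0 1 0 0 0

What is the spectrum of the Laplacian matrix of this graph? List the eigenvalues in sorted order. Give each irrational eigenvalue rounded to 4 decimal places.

Each diagonal entry of L is the vertex degree and each off-diagonal entry is -1 where an edge is present, 0 otherwise; in the order [1, 2, 3, 4, 5, 6, 7, 8, 9] the diagonal is [3, 2, 3, 3, 3, 3, 4, 5, 2]. Since every row of L sums to 0, the all-ones vector is in the kernel and 0 is an eigenvalue. The single zero eigenvalue shows the graph is connected.

[0, 0.6164, 1.8815, 3, 3, 3.4297, 4.2960, 5.3787, 6.3978]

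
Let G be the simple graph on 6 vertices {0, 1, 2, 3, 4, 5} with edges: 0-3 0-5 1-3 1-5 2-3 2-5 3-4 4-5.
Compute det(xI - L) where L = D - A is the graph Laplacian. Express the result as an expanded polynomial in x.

Each diagonal entry of L is the vertex degree and each off-diagonal entry is -1 where an edge is present, 0 otherwise; in the order [0, 1, 2, 3, 4, 5] the diagonal is [2, 2, 2, 4, 2, 4]. The eigenvalues of L are [0, 2, 2, 2, 4, 6]; the characteristic polynomial is the product of (x - lambda_i), which multiplies out to x^6 - 16x^5 + 96x^4 - 272x^3 + 368x^2 - 192x. The coefficient of x^5 equals -trace(L) = -16, matching the sum of degrees. The largest eigenvalue, 6, is at most the vertex count 6. There is one zero in the spectrum, matching the 1 component.

x^6 - 16x^5 + 96x^4 - 272x^3 + 368x^2 - 192x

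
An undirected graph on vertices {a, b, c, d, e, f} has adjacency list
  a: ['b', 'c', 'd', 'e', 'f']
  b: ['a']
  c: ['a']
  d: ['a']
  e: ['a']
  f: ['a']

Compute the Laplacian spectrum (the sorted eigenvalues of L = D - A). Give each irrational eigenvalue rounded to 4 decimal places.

Each diagonal entry of L is the vertex degree and each off-diagonal entry is -1 where an edge is present, 0 otherwise; in the order [a, b, c, d, e, f] the diagonal is [5, 1, 1, 1, 1, 1]. Since every row of L sums to 0, the all-ones vector is in the kernel and 0 is an eigenvalue. There is one zero in the spectrum, matching the 1 component. The eigenvalues sum to 10, which equals trace(L) = 2|E|.

[0, 1, 1, 1, 1, 6]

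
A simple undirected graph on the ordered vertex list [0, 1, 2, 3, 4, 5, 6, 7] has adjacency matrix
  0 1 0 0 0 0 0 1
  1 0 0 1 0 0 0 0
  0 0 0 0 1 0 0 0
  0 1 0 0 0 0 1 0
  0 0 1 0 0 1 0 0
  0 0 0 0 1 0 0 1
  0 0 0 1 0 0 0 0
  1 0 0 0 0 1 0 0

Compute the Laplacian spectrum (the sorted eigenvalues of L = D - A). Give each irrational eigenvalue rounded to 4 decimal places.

[0, 0.1522, 0.5858, 1.2346, 2, 2.7654, 3.4142, 3.8478]

With the vertex order [0, 1, 2, 3, 4, 5, 6, 7], the degrees are [2, 2, 1, 2, 2, 2, 1, 2], giving D = diag(2, 2, 1, 2, 2, 2, 1, 2) and L = D - A. L is symmetric positive semidefinite, so every eigenvalue is real and nonnegative. The single zero eigenvalue shows the graph is connected.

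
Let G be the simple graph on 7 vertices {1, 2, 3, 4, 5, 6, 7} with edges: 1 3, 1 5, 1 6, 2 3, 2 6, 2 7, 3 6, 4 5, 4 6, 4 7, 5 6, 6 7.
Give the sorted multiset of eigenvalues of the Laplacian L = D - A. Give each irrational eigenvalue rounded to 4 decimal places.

[0, 2, 2, 4, 4, 5, 7]

Reading degrees in the order [1, 2, 3, 4, 5, 6, 7] gives [3, 3, 3, 3, 3, 6, 3]; set D = diag(3, 3, 3, 3, 3, 6, 3) and form L = D - A. L is symmetric positive semidefinite, so every eigenvalue is real and nonnegative. There is one zero in the spectrum, matching the 1 component.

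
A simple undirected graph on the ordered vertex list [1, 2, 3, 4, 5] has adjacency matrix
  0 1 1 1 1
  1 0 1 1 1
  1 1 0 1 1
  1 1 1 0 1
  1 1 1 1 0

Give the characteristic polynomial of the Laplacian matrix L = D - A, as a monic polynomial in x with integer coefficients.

With the vertex order [1, 2, 3, 4, 5], the degrees are [4, 4, 4, 4, 4], giving D = diag(4, 4, 4, 4, 4) and L = D - A. L has integer entries, so p(x) = det(xI - L) has integer coefficients. Expanding the determinant yields x^5 - 20x^4 + 150x^3 - 500x^2 + 625x. Since p(0) = det(-L) = 0, x divides p(x). There is one zero in the spectrum, matching the 1 component. By the matrix-tree theorem the graph has (1/5) * product of the nonzero eigenvalues = 125 spanning trees.

x^5 - 20x^4 + 150x^3 - 500x^2 + 625x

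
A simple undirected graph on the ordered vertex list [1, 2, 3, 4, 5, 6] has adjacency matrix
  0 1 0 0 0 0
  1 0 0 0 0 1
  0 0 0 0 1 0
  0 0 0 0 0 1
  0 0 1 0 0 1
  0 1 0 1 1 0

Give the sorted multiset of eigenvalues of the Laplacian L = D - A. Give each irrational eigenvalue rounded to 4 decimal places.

Reading degrees in the order [1, 2, 3, 4, 5, 6] gives [1, 2, 1, 1, 2, 3]; set D = diag(1, 2, 1, 1, 2, 3) and form L = D - A. The multiplicity of 0 as a Laplacian eigenvalue equals the number of connected components.

[0, 0.3820, 0.6972, 2, 2.6180, 4.3028]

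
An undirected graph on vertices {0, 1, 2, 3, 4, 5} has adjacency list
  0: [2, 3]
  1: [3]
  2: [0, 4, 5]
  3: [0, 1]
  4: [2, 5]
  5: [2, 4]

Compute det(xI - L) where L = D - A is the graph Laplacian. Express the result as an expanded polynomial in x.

Reading degrees in the order [0, 1, 2, 3, 4, 5] gives [2, 1, 3, 2, 2, 2]; set D = diag(2, 1, 3, 2, 2, 2) and form L = D - A. Computing det(xI - L) by cofactor expansion (or equivalently via sum-over-permutations) gives x^6 - 12x^5 + 53x^4 - 104x^3 + 84x^2 - 18x. The coefficient of x^5 equals -trace(L) = -12, matching the sum of degrees. The largest eigenvalue, 4.2143, is at most the vertex count 6.

x^6 - 12x^5 + 53x^4 - 104x^3 + 84x^2 - 18x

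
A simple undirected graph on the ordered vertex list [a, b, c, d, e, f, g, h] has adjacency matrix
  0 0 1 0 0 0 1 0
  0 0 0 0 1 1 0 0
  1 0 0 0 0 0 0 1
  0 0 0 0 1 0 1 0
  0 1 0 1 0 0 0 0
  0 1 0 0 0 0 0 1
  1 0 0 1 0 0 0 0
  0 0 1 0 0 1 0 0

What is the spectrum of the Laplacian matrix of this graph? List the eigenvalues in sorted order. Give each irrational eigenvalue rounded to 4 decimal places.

[0, 0.5858, 0.5858, 2, 2, 3.4142, 3.4142, 4]

With the vertex order [a, b, c, d, e, f, g, h], the degrees are [2, 2, 2, 2, 2, 2, 2, 2], giving D = diag(2, 2, 2, 2, 2, 2, 2, 2) and L = D - A. Since every row of L sums to 0, the all-ones vector is in the kernel and 0 is an eigenvalue. The single zero eigenvalue shows the graph is connected. The largest eigenvalue, 4, is at most the vertex count 8.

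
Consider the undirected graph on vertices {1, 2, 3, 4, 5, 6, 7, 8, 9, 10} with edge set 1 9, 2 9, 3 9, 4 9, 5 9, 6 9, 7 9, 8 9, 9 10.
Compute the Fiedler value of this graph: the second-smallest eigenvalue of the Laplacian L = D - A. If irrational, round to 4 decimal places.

Each diagonal entry of L is the vertex degree and each off-diagonal entry is -1 where an edge is present, 0 otherwise; in the order [1, 2, 3, 4, 5, 6, 7, 8, 9, 10] the diagonal is [1, 1, 1, 1, 1, 1, 1, 1, 9, 1]. The smallest Laplacian eigenvalue is always 0. The next one, lambda_2 = 1, measures how hard the graph is to disconnect: larger values mean better connectivity. There is one zero in the spectrum, matching the 1 component.

1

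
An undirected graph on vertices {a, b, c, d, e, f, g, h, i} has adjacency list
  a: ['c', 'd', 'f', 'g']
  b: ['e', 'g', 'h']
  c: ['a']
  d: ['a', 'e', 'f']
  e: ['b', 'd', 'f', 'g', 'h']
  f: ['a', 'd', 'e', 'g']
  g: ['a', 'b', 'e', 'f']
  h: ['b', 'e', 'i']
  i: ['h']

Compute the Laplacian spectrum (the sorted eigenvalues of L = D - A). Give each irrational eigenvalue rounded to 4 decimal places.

With the vertex order [a, b, c, d, e, f, g, h, i], the degrees are [4, 3, 1, 3, 5, 4, 4, 3, 1], giving D = diag(4, 3, 1, 3, 5, 4, 4, 3, 1) and L = D - A. L is symmetric positive semidefinite, so every eigenvalue is real and nonnegative. There is one zero in the spectrum, matching the 1 component.

[0, 0.5209, 1, 2.0833, 3.4076, 4.2603, 4.8099, 5.4731, 6.4449]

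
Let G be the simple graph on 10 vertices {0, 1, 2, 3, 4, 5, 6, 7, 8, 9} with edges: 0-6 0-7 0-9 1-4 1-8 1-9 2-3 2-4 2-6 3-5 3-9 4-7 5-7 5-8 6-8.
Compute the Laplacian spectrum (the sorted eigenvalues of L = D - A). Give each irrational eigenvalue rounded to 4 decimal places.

[0, 2, 2, 2, 2, 2, 5, 5, 5, 5]

Each diagonal entry of L is the vertex degree and each off-diagonal entry is -1 where an edge is present, 0 otherwise; in the order [0, 1, 2, 3, 4, 5, 6, 7, 8, 9] the diagonal is [3, 3, 3, 3, 3, 3, 3, 3, 3, 3]. Diagonalising L (or applying a numerical eigensolver to the 10x10 matrix) gives the spectrum above. The single zero eigenvalue shows the graph is connected. There is one zero in the spectrum, matching the 1 component.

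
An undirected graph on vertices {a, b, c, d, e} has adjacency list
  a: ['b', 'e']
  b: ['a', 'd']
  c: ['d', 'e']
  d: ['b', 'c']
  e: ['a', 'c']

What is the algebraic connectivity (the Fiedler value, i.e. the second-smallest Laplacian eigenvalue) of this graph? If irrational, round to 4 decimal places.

Reading degrees in the order [a, b, c, d, e] gives [2, 2, 2, 2, 2]; set D = diag(2, 2, 2, 2, 2) and form L = D - A. The sorted Laplacian eigenvalues are [0, 1.3820, 1.3820, 3.6180, 3.6180]; the algebraic connectivity is the second entry, 1.3820. There is one zero in the spectrum, matching the 1 component.

1.3820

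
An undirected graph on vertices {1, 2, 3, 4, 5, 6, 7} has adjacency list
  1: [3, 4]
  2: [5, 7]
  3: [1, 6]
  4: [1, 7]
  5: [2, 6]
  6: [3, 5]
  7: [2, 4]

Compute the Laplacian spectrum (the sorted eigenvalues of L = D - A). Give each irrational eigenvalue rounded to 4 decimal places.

[0, 0.7530, 0.7530, 2.4450, 2.4450, 3.8019, 3.8019]

Each diagonal entry of L is the vertex degree and each off-diagonal entry is -1 where an edge is present, 0 otherwise; in the order [1, 2, 3, 4, 5, 6, 7] the diagonal is [2, 2, 2, 2, 2, 2, 2]. Diagonalising L (or applying a numerical eigensolver to the 7x7 matrix) gives the spectrum above. The eigenvalues sum to 14, which equals trace(L) = 2|E|. There is one zero in the spectrum, matching the 1 component.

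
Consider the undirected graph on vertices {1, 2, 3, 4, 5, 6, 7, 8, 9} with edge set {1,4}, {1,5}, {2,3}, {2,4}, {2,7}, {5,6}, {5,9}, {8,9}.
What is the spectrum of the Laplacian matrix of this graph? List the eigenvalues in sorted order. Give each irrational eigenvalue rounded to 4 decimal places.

[0, 0.1538, 0.5764, 1, 1, 2.1128, 2.6757, 4.0748, 4.4065]

Each diagonal entry of L is the vertex degree and each off-diagonal entry is -1 where an edge is present, 0 otherwise; in the order [1, 2, 3, 4, 5, 6, 7, 8, 9] the diagonal is [2, 3, 1, 2, 3, 1, 1, 1, 2]. Diagonalising L (or applying a numerical eigensolver to the 9x9 matrix) gives the spectrum above. The single zero eigenvalue shows the graph is connected. The largest eigenvalue, 4.4065, is at most the vertex count 9.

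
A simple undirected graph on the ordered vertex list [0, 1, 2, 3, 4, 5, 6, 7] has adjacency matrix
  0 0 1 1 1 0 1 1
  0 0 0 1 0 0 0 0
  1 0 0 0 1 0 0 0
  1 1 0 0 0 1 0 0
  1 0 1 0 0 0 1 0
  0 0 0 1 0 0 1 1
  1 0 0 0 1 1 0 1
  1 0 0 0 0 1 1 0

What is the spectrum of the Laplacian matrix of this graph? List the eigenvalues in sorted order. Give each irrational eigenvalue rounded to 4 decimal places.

With the vertex order [0, 1, 2, 3, 4, 5, 6, 7], the degrees are [5, 1, 2, 3, 3, 3, 4, 3], giving D = diag(5, 1, 2, 3, 3, 3, 4, 3) and L = D - A. Diagonalising L (or applying a numerical eigensolver to the 8x8 matrix) gives the spectrum above. The single zero eigenvalue shows the graph is connected. The eigenvalues sum to 24, which equals trace(L) = 2|E|. The largest eigenvalue, 6.3912, is at most the vertex count 8.

[0, 0.6619, 1.4474, 3, 3.3840, 4, 5.1154, 6.3912]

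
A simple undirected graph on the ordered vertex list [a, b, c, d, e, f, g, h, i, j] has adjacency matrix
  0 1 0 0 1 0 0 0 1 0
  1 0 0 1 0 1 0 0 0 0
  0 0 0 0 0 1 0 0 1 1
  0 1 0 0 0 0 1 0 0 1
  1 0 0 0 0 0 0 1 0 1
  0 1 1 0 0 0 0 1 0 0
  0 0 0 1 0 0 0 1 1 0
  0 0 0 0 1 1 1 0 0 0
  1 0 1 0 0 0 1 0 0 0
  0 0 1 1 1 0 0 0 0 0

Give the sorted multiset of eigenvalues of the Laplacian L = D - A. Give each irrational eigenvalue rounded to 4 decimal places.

[0, 2, 2, 2, 2, 2, 5, 5, 5, 5]

Reading degrees in the order [a, b, c, d, e, f, g, h, i, j] gives [3, 3, 3, 3, 3, 3, 3, 3, 3, 3]; set D = diag(3, 3, 3, 3, 3, 3, 3, 3, 3, 3) and form L = D - A. Diagonalising L (or applying a numerical eigensolver to the 10x10 matrix) gives the spectrum above.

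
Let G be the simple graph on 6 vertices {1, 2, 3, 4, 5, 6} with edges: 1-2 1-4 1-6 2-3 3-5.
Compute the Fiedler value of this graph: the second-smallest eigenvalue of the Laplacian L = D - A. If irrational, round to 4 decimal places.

With the vertex order [1, 2, 3, 4, 5, 6], the degrees are [3, 2, 2, 1, 1, 1], giving D = diag(3, 2, 2, 1, 1, 1) and L = D - A. The sorted Laplacian eigenvalues are [0, 0.3249, 1, 1.4608, 3, 4.2143]; the algebraic connectivity is the second entry, 0.3249. The eigenvalues sum to 10, which equals trace(L) = 2|E|.

0.3249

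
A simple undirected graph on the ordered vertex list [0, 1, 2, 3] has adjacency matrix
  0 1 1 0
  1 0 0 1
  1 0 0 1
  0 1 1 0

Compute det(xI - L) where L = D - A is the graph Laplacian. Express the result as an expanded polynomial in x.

x^4 - 8x^3 + 20x^2 - 16x

With the vertex order [0, 1, 2, 3], the degrees are [2, 2, 2, 2], giving D = diag(2, 2, 2, 2) and L = D - A. Computing det(xI - L) by cofactor expansion (or equivalently via sum-over-permutations) gives x^4 - 8x^3 + 20x^2 - 16x. The constant term is 0 because L is singular (the all-ones vector lies in its kernel). By the matrix-tree theorem the graph has (1/4) * product of the nonzero eigenvalues = 4 spanning trees.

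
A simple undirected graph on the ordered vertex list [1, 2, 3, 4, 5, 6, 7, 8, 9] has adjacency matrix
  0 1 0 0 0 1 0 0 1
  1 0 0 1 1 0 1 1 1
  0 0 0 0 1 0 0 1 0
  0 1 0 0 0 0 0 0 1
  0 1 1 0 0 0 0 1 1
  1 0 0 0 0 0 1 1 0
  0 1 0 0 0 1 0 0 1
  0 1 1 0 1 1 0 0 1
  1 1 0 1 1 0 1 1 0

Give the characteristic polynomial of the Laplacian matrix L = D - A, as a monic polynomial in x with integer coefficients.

Each diagonal entry of L is the vertex degree and each off-diagonal entry is -1 where an edge is present, 0 otherwise; in the order [1, 2, 3, 4, 5, 6, 7, 8, 9] the diagonal is [3, 6, 2, 2, 4, 3, 3, 5, 6]. L has integer entries, so p(x) = det(xI - L) has integer coefficients. Expanding the determinant yields x^9 - 34x^8 + 487x^7 - 3828x^6 + 18013x^5 - 51820x^4 + 88739x^3 - 82446x^2 + 31752x. The coefficient of x^8 equals -trace(L) = -34, matching the sum of degrees.

x^9 - 34x^8 + 487x^7 - 3828x^6 + 18013x^5 - 51820x^4 + 88739x^3 - 82446x^2 + 31752x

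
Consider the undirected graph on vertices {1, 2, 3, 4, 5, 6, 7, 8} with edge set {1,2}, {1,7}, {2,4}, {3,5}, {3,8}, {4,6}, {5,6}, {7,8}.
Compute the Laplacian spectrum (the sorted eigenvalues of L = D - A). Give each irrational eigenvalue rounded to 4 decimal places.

[0, 0.5858, 0.5858, 2, 2, 3.4142, 3.4142, 4]

Each diagonal entry of L is the vertex degree and each off-diagonal entry is -1 where an edge is present, 0 otherwise; in the order [1, 2, 3, 4, 5, 6, 7, 8] the diagonal is [2, 2, 2, 2, 2, 2, 2, 2]. Since every row of L sums to 0, the all-ones vector is in the kernel and 0 is an eigenvalue. The eigenvalues sum to 16, which equals trace(L) = 2|E|. The largest eigenvalue, 4, is at most the vertex count 8.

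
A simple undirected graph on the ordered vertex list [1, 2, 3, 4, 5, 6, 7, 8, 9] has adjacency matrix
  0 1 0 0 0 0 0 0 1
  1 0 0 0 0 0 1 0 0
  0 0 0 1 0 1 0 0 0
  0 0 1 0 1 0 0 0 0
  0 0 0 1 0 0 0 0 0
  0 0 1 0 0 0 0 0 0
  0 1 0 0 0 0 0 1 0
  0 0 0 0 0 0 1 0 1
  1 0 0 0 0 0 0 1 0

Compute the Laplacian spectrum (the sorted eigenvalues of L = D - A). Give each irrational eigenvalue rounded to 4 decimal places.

Each diagonal entry of L is the vertex degree and each off-diagonal entry is -1 where an edge is present, 0 otherwise; in the order [1, 2, 3, 4, 5, 6, 7, 8, 9] the diagonal is [2, 2, 2, 2, 1, 1, 2, 2, 2]. L is symmetric positive semidefinite, so every eigenvalue is real and nonnegative. The 2 zero eigenvalues correspond to the 2 connected components.

[0, 0, 0.5858, 1.3820, 1.3820, 2, 3.4142, 3.6180, 3.6180]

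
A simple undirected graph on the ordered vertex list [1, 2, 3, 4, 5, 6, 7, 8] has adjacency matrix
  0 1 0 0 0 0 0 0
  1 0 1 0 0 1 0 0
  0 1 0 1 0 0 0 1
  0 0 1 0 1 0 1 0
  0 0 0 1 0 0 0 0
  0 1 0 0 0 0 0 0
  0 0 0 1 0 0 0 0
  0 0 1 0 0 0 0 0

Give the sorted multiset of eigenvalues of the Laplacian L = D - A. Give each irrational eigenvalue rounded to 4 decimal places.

Each diagonal entry of L is the vertex degree and each off-diagonal entry is -1 where an edge is present, 0 otherwise; in the order [1, 2, 3, 4, 5, 6, 7, 8] the diagonal is [1, 3, 3, 3, 1, 1, 1, 1]. Since every row of L sums to 0, the all-ones vector is in the kernel and 0 is an eigenvalue.

[0, 0.2679, 0.6571, 1, 1, 2.5293, 3.7321, 4.8136]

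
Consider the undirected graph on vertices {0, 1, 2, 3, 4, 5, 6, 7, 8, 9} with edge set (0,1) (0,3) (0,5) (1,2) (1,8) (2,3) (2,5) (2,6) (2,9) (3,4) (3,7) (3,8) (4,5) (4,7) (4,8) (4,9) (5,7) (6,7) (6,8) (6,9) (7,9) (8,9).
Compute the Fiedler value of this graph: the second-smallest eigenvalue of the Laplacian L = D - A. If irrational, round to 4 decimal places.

With the vertex order [0, 1, 2, 3, 4, 5, 6, 7, 8, 9], the degrees are [3, 3, 5, 5, 5, 4, 4, 5, 5, 5], giving D = diag(3, 3, 5, 5, 5, 4, 4, 5, 5, 5) and L = D - A. The smallest Laplacian eigenvalue is always 0. The next one, lambda_2 = 2.0249, measures how hard the graph is to disconnect: larger values mean better connectivity. The eigenvalues sum to 44, which equals trace(L) = 2|E|. There is one zero in the spectrum, matching the 1 component.

2.0249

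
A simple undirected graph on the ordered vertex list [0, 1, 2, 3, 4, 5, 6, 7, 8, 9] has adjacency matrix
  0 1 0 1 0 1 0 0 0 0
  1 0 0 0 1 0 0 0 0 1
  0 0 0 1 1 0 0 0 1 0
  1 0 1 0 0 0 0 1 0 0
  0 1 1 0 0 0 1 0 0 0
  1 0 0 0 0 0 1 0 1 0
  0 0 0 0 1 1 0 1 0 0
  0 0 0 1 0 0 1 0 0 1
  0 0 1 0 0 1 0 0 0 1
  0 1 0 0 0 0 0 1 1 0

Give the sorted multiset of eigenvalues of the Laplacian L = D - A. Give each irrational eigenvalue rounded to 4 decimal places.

[0, 2, 2, 2, 2, 2, 5, 5, 5, 5]

Reading degrees in the order [0, 1, 2, 3, 4, 5, 6, 7, 8, 9] gives [3, 3, 3, 3, 3, 3, 3, 3, 3, 3]; set D = diag(3, 3, 3, 3, 3, 3, 3, 3, 3, 3) and form L = D - A. L is symmetric positive semidefinite, so every eigenvalue is real and nonnegative. The eigenvalues sum to 30, which equals trace(L) = 2|E|. There is one zero in the spectrum, matching the 1 component.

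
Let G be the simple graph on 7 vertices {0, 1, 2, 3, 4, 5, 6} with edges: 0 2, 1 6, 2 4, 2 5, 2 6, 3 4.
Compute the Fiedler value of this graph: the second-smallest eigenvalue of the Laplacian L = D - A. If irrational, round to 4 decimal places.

0.3820

With the vertex order [0, 1, 2, 3, 4, 5, 6], the degrees are [1, 1, 4, 1, 2, 1, 2], giving D = diag(1, 1, 4, 1, 2, 1, 2) and L = D - A. The sorted Laplacian eigenvalues are [0, 0.3820, 0.6086, 1, 2.2271, 2.6180, 5.1642]; the algebraic connectivity is the second entry, 0.3820. By the matrix-tree theorem the graph has (1/7) * product of the nonzero eigenvalues = 1 spanning tree.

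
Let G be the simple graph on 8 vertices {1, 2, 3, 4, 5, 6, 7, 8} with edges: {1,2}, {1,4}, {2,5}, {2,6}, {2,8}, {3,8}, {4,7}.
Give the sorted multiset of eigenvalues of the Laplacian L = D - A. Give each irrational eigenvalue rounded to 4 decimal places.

[0, 0.2538, 0.5472, 1, 1.4689, 2.4066, 3.1504, 5.1732]

Each diagonal entry of L is the vertex degree and each off-diagonal entry is -1 where an edge is present, 0 otherwise; in the order [1, 2, 3, 4, 5, 6, 7, 8] the diagonal is [2, 4, 1, 2, 1, 1, 1, 2]. The multiplicity of 0 as a Laplacian eigenvalue equals the number of connected components. The single zero eigenvalue shows the graph is connected. The eigenvalues sum to 14, which equals trace(L) = 2|E|. The largest eigenvalue, 5.1732, is at most the vertex count 8.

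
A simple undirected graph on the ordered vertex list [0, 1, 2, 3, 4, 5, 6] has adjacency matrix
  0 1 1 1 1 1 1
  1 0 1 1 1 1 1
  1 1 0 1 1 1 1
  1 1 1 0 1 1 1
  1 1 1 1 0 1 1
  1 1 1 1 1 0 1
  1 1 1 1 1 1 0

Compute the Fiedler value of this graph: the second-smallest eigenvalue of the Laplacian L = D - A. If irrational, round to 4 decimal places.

7

With the vertex order [0, 1, 2, 3, 4, 5, 6], the degrees are [6, 6, 6, 6, 6, 6, 6], giving D = diag(6, 6, 6, 6, 6, 6, 6) and L = D - A. The sorted Laplacian eigenvalues are [0, 7, 7, 7, 7, 7, 7]; the algebraic connectivity is the second entry, 7. The largest eigenvalue, 7, is at most the vertex count 7.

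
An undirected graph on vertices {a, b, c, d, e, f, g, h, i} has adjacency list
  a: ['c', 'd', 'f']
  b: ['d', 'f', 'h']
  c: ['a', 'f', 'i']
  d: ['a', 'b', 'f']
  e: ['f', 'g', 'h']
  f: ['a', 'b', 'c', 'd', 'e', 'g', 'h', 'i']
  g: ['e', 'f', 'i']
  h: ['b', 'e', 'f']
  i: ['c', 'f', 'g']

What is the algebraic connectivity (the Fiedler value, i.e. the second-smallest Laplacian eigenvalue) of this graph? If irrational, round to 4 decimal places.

1.5858

With the vertex order [a, b, c, d, e, f, g, h, i], the degrees are [3, 3, 3, 3, 3, 8, 3, 3, 3], giving D = diag(3, 3, 3, 3, 3, 8, 3, 3, 3) and L = D - A. The smallest Laplacian eigenvalue is always 0. The next one, lambda_2 = 1.5858, measures how hard the graph is to disconnect: larger values mean better connectivity. By the matrix-tree theorem the graph has (1/9) * product of the nonzero eigenvalues = 2205 spanning trees.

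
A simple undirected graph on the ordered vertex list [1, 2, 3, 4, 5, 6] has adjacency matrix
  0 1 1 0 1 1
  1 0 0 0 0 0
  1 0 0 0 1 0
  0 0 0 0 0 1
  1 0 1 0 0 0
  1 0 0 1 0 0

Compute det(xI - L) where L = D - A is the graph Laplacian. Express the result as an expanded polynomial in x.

x^6 - 12x^5 + 51x^4 - 94x^3 + 72x^2 - 18x

Each diagonal entry of L is the vertex degree and each off-diagonal entry is -1 where an edge is present, 0 otherwise; in the order [1, 2, 3, 4, 5, 6] the diagonal is [4, 1, 2, 1, 2, 2]. L has integer entries, so p(x) = det(xI - L) has integer coefficients. Expanding the determinant yields x^6 - 12x^5 + 51x^4 - 94x^3 + 72x^2 - 18x. The coefficient of x^5 equals -trace(L) = -12, matching the sum of degrees. The eigenvalues sum to 12, which equals trace(L) = 2|E|.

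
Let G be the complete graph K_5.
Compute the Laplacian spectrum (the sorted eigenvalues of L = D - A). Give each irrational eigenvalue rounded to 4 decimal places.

[0, 5, 5, 5, 5]

The graph has 5 vertices and degree multiset [4, 4, 4, 4, 4]; D is the diagonal matrix of degrees and L = D - A. The multiplicity of 0 as a Laplacian eigenvalue equals the number of connected components. The eigenvalues sum to 20, which equals trace(L) = 2|E|.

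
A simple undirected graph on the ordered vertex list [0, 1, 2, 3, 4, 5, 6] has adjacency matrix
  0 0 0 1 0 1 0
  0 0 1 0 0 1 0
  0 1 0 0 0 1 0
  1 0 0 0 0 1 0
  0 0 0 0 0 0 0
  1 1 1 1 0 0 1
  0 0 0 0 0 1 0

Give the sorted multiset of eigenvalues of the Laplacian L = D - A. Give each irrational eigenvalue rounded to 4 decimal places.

[0, 0, 1, 1, 3, 3, 6]

With the vertex order [0, 1, 2, 3, 4, 5, 6], the degrees are [2, 2, 2, 2, 0, 5, 1], giving D = diag(2, 2, 2, 2, 0, 5, 1) and L = D - A. Diagonalising L (or applying a numerical eigensolver to the 7x7 matrix) gives the spectrum above. The 2 zero eigenvalues correspond to the 2 connected components.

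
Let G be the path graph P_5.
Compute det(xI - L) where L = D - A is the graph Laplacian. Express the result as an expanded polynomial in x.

The graph has 5 vertices and degree multiset [2, 2, 2, 1, 1]; D is the diagonal matrix of degrees and L = D - A. Computing det(xI - L) by cofactor expansion (or equivalently via sum-over-permutations) gives x^5 - 8x^4 + 21x^3 - 20x^2 + 5x. Since p(0) = det(-L) = 0, x divides p(x). The eigenvalues sum to 8, which equals trace(L) = 2|E|.

x^5 - 8x^4 + 21x^3 - 20x^2 + 5x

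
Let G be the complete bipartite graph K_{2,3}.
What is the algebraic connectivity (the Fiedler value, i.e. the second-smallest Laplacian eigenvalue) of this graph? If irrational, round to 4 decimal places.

2

The graph has 5 vertices and degree multiset [3, 3, 2, 2, 2]; D is the diagonal matrix of degrees and L = D - A. The sorted Laplacian eigenvalues are [0, 2, 2, 3, 5]; the algebraic connectivity is the second entry, 2. The largest eigenvalue, 5, is at most the vertex count 5. The eigenvalues sum to 12, which equals trace(L) = 2|E|.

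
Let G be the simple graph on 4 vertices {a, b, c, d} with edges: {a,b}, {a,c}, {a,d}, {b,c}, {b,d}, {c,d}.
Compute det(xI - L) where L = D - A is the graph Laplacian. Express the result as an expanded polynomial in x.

Each diagonal entry of L is the vertex degree and each off-diagonal entry is -1 where an edge is present, 0 otherwise; in the order [a, b, c, d] the diagonal is [3, 3, 3, 3]. Computing det(xI - L) by cofactor expansion (or equivalently via sum-over-permutations) gives x^4 - 12x^3 + 48x^2 - 64x. Since p(0) = det(-L) = 0, x divides p(x).

x^4 - 12x^3 + 48x^2 - 64x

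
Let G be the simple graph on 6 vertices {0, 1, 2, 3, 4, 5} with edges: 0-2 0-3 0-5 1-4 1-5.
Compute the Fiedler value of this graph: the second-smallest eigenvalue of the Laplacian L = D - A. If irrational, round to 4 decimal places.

Reading degrees in the order [0, 1, 2, 3, 4, 5] gives [3, 2, 1, 1, 1, 2]; set D = diag(3, 2, 1, 1, 1, 2) and form L = D - A. The sorted Laplacian eigenvalues are [0, 0.3249, 1, 1.4608, 3, 4.2143]; the algebraic connectivity is the second entry, 0.3249. There is one zero in the spectrum, matching the 1 component. By the matrix-tree theorem the graph has (1/6) * product of the nonzero eigenvalues = 1 spanning tree.

0.3249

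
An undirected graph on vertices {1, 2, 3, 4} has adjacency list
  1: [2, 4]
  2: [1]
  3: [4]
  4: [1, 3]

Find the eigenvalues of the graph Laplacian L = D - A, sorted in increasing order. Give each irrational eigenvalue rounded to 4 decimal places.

Each diagonal entry of L is the vertex degree and each off-diagonal entry is -1 where an edge is present, 0 otherwise; in the order [1, 2, 3, 4] the diagonal is [2, 1, 1, 2]. The multiplicity of 0 as a Laplacian eigenvalue equals the number of connected components. The single zero eigenvalue shows the graph is connected.

[0, 0.5858, 2, 3.4142]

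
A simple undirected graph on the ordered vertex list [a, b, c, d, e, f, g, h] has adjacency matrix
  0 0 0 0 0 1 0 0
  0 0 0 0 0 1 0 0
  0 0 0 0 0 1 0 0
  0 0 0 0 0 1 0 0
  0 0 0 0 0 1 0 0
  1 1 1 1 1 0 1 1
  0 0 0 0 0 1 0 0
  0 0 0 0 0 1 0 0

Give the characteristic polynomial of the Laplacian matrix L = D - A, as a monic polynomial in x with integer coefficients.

Reading degrees in the order [a, b, c, d, e, f, g, h] gives [1, 1, 1, 1, 1, 7, 1, 1]; set D = diag(1, 1, 1, 1, 1, 7, 1, 1) and form L = D - A. Computing det(xI - L) by cofactor expansion (or equivalently via sum-over-permutations) gives x^8 - 14x^7 + 63x^6 - 140x^5 + 175x^4 - 126x^3 + 49x^2 - 8x. The coefficient of x^7 equals -trace(L) = -14, matching the sum of degrees. The eigenvalues sum to 14, which equals trace(L) = 2|E|. By the matrix-tree theorem the graph has (1/8) * product of the nonzero eigenvalues = 1 spanning tree.

x^8 - 14x^7 + 63x^6 - 140x^5 + 175x^4 - 126x^3 + 49x^2 - 8x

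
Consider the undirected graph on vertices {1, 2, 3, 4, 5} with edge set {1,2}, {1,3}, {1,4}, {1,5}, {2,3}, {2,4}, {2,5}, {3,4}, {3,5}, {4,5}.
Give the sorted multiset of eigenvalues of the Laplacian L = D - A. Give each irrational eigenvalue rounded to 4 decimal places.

With the vertex order [1, 2, 3, 4, 5], the degrees are [4, 4, 4, 4, 4], giving D = diag(4, 4, 4, 4, 4) and L = D - A. The multiplicity of 0 as a Laplacian eigenvalue equals the number of connected components. The eigenvalues sum to 20, which equals trace(L) = 2|E|.

[0, 5, 5, 5, 5]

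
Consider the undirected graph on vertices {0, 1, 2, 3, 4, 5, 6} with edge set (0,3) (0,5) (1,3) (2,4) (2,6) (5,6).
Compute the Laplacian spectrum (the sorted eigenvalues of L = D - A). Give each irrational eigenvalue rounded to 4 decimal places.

[0, 0.1981, 0.7530, 1.5550, 2.4450, 3.2470, 3.8019]

Each diagonal entry of L is the vertex degree and each off-diagonal entry is -1 where an edge is present, 0 otherwise; in the order [0, 1, 2, 3, 4, 5, 6] the diagonal is [2, 1, 2, 2, 1, 2, 2]. L is symmetric positive semidefinite, so every eigenvalue is real and nonnegative. The single zero eigenvalue shows the graph is connected. There is one zero in the spectrum, matching the 1 component. The largest eigenvalue, 3.8019, is at most the vertex count 7.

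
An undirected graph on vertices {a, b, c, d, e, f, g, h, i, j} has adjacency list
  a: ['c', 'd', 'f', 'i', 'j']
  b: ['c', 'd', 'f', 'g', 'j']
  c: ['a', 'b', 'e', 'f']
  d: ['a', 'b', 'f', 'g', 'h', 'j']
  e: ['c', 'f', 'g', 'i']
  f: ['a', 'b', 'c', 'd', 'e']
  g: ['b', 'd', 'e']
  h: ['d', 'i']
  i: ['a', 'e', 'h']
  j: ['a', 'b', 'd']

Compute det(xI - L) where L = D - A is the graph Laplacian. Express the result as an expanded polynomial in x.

x^10 - 40x^9 + 693x^8 - 6814x^7 + 41830x^6 - 165936x^5 + 424471x^4 - 673636x^3 + 600276x^2 - 228100x

With the vertex order [a, b, c, d, e, f, g, h, i, j], the degrees are [5, 5, 4, 6, 4, 5, 3, 2, 3, 3], giving D = diag(5, 5, 4, 6, 4, 5, 3, 2, 3, 3) and L = D - A. Computing det(xI - L) by cofactor expansion (or equivalently via sum-over-permutations) gives x^10 - 40x^9 + 693x^8 - 6814x^7 + 41830x^6 - 165936x^5 + 424471x^4 - 673636x^3 + 600276x^2 - 228100x. The coefficient of x^9 equals -trace(L) = -40, matching the sum of degrees. The largest eigenvalue, 7.4831, is at most the vertex count 10. There is one zero in the spectrum, matching the 1 component.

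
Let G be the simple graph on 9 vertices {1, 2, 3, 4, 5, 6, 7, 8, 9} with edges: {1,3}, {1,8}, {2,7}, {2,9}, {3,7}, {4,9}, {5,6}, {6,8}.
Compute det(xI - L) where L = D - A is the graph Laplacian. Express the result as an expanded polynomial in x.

Each diagonal entry of L is the vertex degree and each off-diagonal entry is -1 where an edge is present, 0 otherwise; in the order [1, 2, 3, 4, 5, 6, 7, 8, 9] the diagonal is [2, 2, 2, 1, 1, 2, 2, 2, 2]. L has integer entries, so p(x) = det(xI - L) has integer coefficients. Expanding the determinant yields x^9 - 16x^8 + 105x^7 - 364x^6 + 715x^5 - 792x^4 + 462x^3 - 120x^2 + 9x. Since p(0) = det(-L) = 0, x divides p(x). The eigenvalues sum to 16, which equals trace(L) = 2|E|. There is one zero in the spectrum, matching the 1 component.

x^9 - 16x^8 + 105x^7 - 364x^6 + 715x^5 - 792x^4 + 462x^3 - 120x^2 + 9x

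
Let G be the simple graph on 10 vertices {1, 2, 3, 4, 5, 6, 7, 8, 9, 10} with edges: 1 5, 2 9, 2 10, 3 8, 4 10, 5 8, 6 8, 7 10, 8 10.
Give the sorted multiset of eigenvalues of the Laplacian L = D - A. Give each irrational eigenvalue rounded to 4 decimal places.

[0, 0.2330, 0.5188, 0.6158, 1, 1, 2.3111, 2.4408, 4.1701, 5.7105]

Reading degrees in the order [1, 2, 3, 4, 5, 6, 7, 8, 9, 10] gives [1, 2, 1, 1, 2, 1, 1, 4, 1, 4]; set D = diag(1, 2, 1, 1, 2, 1, 1, 4, 1, 4) and form L = D - A. Diagonalising L (or applying a numerical eigensolver to the 10x10 matrix) gives the spectrum above. The single zero eigenvalue shows the graph is connected. The eigenvalues sum to 18, which equals trace(L) = 2|E|. There is one zero in the spectrum, matching the 1 component.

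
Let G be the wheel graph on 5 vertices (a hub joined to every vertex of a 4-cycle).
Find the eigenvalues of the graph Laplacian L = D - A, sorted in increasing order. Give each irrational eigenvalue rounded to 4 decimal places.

[0, 3, 3, 5, 5]

The graph has 5 vertices and degree multiset [4, 3, 3, 3, 3]; D is the diagonal matrix of degrees and L = D - A. Diagonalising L (or applying a numerical eigensolver to the 5x5 matrix) gives the spectrum above. The single zero eigenvalue shows the graph is connected. The eigenvalues sum to 16, which equals trace(L) = 2|E|. The largest eigenvalue, 5, is at most the vertex count 5.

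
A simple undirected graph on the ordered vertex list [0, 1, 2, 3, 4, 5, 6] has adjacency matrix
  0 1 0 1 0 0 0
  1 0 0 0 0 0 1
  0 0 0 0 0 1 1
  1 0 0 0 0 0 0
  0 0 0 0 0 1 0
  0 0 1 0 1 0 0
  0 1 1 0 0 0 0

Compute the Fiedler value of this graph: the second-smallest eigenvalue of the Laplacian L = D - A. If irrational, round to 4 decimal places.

Reading degrees in the order [0, 1, 2, 3, 4, 5, 6] gives [2, 2, 2, 1, 1, 2, 2]; set D = diag(2, 2, 2, 1, 1, 2, 2) and form L = D - A. Computing the eigenvalues of L and sorting gives [0, 0.1981, 0.7530, 1.5550, 2.4450, 3.2470, 3.8019]. The Fiedler value lambda_2 = 0.1981 is strictly positive, so the graph is connected. The largest eigenvalue, 3.8019, is at most the vertex count 7.

0.1981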